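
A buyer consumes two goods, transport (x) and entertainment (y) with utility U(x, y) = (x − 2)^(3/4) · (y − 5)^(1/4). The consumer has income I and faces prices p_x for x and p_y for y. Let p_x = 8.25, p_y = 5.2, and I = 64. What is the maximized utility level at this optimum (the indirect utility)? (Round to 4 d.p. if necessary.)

MRS = 3·(y−5)/(x−2). Tangency with p_x/p_y gives y−5 = (1/3)·(p_x/p_y)·(x−2).
After buying the subsistence bundle (2, 5), a share 0.75 of the remaining income goes to x: x* = 2 + 0.75·(I − 2p_x − 5p_y)/p_x.
Discretionary income = 64 − 2·8.25 − 5·5.2 = 21.5; x* = 2 + 0.75·21.5/8.25 = 3.9545; y* = 5 + 0.25·21.5/5.2 = 6.0337.
Utility at the optimum: U(3.9545, 6.0337) = 1.6668.

V = 1.6668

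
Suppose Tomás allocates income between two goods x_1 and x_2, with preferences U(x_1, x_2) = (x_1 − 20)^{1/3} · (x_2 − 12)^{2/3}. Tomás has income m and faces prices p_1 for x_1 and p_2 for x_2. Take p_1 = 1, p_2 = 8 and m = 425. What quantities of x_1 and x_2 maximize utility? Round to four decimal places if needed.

This is Cobb-Douglas in (x_1−20, x_2−12): tangency gives 1/3·p_2·(x_2−12) = 2/3·p_1·(x_1−20).
Substituting into the budget: x_1* = 20 + 1/3·(m − 20·p_1 − 12·p_2)/p_1, and x_2* = 12 + 2/3·(…)/p_2.
Discretionary income = 425 − 20·1 − 12·8 = 309; x_1* = 20 + 1/3·309/1 = 123; x_2* = 12 + 2/3·309/8 = 37.75.

x_1* = 123, x_2* = 37.75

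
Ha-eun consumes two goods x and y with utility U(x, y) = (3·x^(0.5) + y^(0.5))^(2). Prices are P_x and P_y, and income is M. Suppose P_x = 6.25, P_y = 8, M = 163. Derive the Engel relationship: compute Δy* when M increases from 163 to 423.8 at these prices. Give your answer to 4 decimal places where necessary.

Δy* = 2.6038

MU_x ∝ 3·x^(-0.5), MU_y ∝ y^(-0.5), so MRS = 3·(y/x)^(0.5) = P_x/P_y.
Hence y/x = ((1/3)·P_x/P_y)^(1/(0.5)), i.e. raised to the 2 power.
With the ratio pinned down, the budget gives x* = M/(P_x + P_y·(y/x)) and y* = (y/x)·x*.
Numerically y/x = 0.067817, so x* = 163/(6.25 + 8·0.067817) = 23.9969 and y* = 0.067817·23.9969 = 1.6274.
At M' = 423.8: y* = 4.2312. Change: 4.2312 − 1.6274 = 2.6038.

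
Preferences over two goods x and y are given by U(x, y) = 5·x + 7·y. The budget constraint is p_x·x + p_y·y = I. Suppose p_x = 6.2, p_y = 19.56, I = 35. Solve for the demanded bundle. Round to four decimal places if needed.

Linear utility — the consumer picks whichever good has higher MU/price: 5/6.2 = 0.8065 vs 7/19.56 = 0.3579.
x gives more utility per dollar, so spend all income on x: x* = I/p_x, y* = 0.
Numerically: x* = 5.6452, y* = 0.

x* = 5.6452, y* = 0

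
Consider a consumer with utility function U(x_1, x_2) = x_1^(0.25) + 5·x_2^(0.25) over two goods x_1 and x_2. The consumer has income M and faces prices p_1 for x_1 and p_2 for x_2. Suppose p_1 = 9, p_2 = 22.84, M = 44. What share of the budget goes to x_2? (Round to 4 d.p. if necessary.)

share on x_2 = 0.8624

From the CES first-order condition, (1/5)·(x_2/x_1)^(0.75) = p_1/p_2.
Solve for the ratio: x_2/x_1 = [5·p_1/p_2]^(4/3).
With the ratio pinned down, the budget gives x_1* = M/(p_1 + p_2·(x_2/x_1)) and x_2* = (x_2/x_1)·x_1*.
Numerically x_2/x_1 = 2.469952, so x_1* = 44/(9 + 22.84·2.469952) = 0.6726 and x_2* = 2.469952·0.6726 = 1.6614.
Expenditure on x_2: 22.84·1.6614 = 37.9462; share = 0.8624.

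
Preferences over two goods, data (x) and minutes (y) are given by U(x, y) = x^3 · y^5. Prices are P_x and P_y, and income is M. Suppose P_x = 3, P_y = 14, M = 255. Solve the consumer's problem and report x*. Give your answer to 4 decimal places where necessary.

x* = 31.875

At P_x=3, P_y=14, M=255: x* = 0.375·255/3 = 31.875.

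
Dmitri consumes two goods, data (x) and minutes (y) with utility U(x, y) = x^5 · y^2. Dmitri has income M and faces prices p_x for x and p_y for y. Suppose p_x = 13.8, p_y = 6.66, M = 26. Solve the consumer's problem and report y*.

Tangency: MRS = (5/2)·y/x = p_x/p_y.
Rearranging, p_y·y = (2/5)·p_x·x. Substituting into the budget gives p_x·x·(1 + (2/5)) = M.
Demand: x*(p_x,p_y,M) = 5/7·M/p_x and y* = 2/7·M/p_y.
At p_x=13.8, p_y=6.66, M=26: y* = 2/7·26/6.66 = 1.1154.

y* = 1.1154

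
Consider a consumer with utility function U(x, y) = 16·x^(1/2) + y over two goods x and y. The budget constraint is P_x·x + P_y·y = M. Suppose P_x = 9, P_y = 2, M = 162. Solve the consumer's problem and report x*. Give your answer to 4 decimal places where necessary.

Set MRS = P_x/P_y: 8·x^(−1/2) = P_x/P_y.
Solve: √x = 8·P_y/P_x, so x*(P_x,P_y) = (8·P_y/P_x)², and y* = (M − P_x·x*)/P_y.
Plugging in: x* = (8·2/9)² = 3.1605.

x* = 3.1605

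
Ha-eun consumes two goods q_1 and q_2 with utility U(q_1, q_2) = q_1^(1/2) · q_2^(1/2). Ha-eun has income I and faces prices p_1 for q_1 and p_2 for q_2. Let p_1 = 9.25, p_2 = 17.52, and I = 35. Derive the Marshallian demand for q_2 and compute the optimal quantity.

q_2* = 0.9989

The MRS is q_2/q_1. Set MRS = p_1/p_2.
So 0.5·p_2·q_2 = 0.5·p_1·q_1; combined with the budget, a share 0.5 of income goes to q_1.
Demand: q_1*(p_1,p_2,I) = 0.5·I/p_1 and q_2* = 0.5·I/p_2.
At p_1=9.25, p_2=17.52, I=35: q_2* = 0.5·35/17.52 = 0.9989.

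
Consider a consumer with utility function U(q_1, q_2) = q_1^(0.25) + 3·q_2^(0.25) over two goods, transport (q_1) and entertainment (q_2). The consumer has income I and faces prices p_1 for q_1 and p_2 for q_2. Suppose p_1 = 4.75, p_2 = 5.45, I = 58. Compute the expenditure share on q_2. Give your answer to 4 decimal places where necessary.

share on q_2 = 0.8052

MRS = MU_q_1/MU_q_2 = (1/3)·(q_2/q_1)^(0.75). Set equal to p_1/p_2.
Solve for the ratio: q_2/q_1 = [3·p_1/p_2]^(4/3).
Substitute q_2 = (q_2/q_1)·q_1 into the budget: q_1* = I/(p_1 + p_2·(q_2/q_1)).
Numerically q_2/q_1 = 3.602117, so q_1* = 58/(4.75 + 5.45·3.602117) = 2.3788 and q_2* = 3.602117·2.3788 = 8.5689.
Expenditure on q_2: 5.45·8.5689 = 46.7005; share = 0.8052.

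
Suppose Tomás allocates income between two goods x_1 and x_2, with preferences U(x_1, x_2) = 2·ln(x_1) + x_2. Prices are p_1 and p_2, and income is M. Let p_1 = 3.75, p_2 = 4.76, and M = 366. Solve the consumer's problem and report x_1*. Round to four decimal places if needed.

x_1* = 2.5387

Set MRS = p_1/p_2: (2/x_1)/1 = p_1/p_2.
So x_1*(p_1,p_2) = 2·p_2/p_1, independent of income; and x_2* = (M − 2·p_2)/p_2.
At the given prices: x_1* = 2·4.76/3.75 = 2.5387.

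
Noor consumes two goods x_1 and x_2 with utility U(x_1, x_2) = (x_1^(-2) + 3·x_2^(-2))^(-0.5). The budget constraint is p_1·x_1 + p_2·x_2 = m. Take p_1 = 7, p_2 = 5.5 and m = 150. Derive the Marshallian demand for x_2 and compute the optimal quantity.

x_2* = 15.0321

From the CES first-order condition, (1/3)·(x_2/x_1)^(3) = p_1/p_2.
Solve for the ratio: x_2/x_1 = [3·p_1/p_2]^(1/3).
Substitute x_2 = (x_2/x_1)·x_1 into the budget: x_1* = m/(p_1 + p_2·(x_2/x_1)).
Numerically x_2/x_1 = 1.562976, so x_1* = 150/(7 + 5.5·1.562976) = 9.6176 and x_2* = 1.562976·9.6176 = 15.0321.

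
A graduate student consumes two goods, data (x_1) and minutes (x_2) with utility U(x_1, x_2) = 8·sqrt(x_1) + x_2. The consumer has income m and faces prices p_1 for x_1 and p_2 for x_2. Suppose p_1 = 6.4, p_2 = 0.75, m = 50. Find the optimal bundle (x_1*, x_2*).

MU_x_1 = 4/√x_1, MU_x_2 = 1. Tangency: 4/√x_1 = p_1/p_2.
Thus x_1* = (4·p_2/p_1)² — independent of m — with the rest of income spent on x_2.
Plugging in: x_1* = (4·0.75/6.4)² = 0.2197, x_2* = 64.7917.

x_1* = 0.2197, x_2* = 64.7917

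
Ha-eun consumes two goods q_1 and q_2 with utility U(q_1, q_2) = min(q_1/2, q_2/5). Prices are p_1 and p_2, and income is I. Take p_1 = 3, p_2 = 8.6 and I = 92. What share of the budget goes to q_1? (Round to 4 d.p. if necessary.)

share on q_1 = 0.1224

Leontief preferences: the optimum is at the kink where q_1/2 = q_2/5, i.e. q_2 = (5/2)·q_1.
Budget: p_1·q_1 + p_2·(5/2)·q_1 = I, so (2·p_1 + 5·p_2)·q_1 = 2·I.
Demand: q_1*(p_1,p_2,I) = 2·I/(2·p_1 + 5·p_2), q_2* = 5·I/(2·p_1 + 5·p_2).
Here 2·3 + 5·8.6 = 49, giving q_1* = 3.7551 and q_2* = 9.3878.
Expenditure on q_1: 3·3.7551 = 11.2653; share = 0.1224.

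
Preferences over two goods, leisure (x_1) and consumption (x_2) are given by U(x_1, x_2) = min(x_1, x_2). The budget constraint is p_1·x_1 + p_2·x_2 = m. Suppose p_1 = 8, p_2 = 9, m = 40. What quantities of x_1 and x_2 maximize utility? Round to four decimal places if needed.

x_1* = 2.3529, x_2* = 2.3529

Here 8 + 9 = 17, giving x_1* = 2.3529 and x_2* = 2.3529.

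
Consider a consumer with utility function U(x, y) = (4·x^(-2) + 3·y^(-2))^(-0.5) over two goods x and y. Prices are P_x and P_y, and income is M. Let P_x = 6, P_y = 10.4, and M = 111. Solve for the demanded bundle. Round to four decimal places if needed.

MRS = MU_x/MU_y = (4/3)·(y/x)^(3). Set equal to P_x/P_y.
Solve for the ratio: y/x = [(3/4)·P_x/P_y]^(1/3).
Substitute y = (y/x)·x into the budget: x* = M/(P_x + P_y·(y/x)).
Numerically y/x = 0.756356, so x* = 111/(6 + 10.4·0.756356) = 8.0051 and y* = 0.756356·8.0051 = 6.0547.

x* = 8.0051, y* = 6.0547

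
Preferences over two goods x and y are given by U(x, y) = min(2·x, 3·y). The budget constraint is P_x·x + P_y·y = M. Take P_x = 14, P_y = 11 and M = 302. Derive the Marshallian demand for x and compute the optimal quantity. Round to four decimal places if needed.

With perfect complements, no substitution: consume in ratio x:y = 3:2.
Budget: P_x·x + P_y·(2/3)·x = M, so (3·P_x + 2·P_y)·x = 3·M.
Demand: x*(P_x,P_y,M) = 3·M/(3·P_x + 2·P_y), y* = 2·M/(3·P_x + 2·P_y).
Here 3·14 + 2·11 = 64, giving x* = 14.1562.

x* = 14.1562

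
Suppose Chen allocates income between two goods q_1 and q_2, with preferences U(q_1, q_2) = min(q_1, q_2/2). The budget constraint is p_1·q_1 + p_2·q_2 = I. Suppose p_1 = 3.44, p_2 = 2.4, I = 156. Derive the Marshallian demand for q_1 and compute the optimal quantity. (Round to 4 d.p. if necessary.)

q_1* = 18.932

With perfect complements, no substitution: consume in ratio q_1:q_2 = 1:2.
Budget: p_1·q_1 + p_2·2·q_1 = I, so (p_1 + 2·p_2)·q_1 = I.
Demand: q_1*(p_1,p_2,I) = I/(p_1 + 2·p_2), q_2* = 2·I/(p_1 + 2·p_2).
Here 3.44 + 2·2.4 = 8.24, giving q_1* = 18.932.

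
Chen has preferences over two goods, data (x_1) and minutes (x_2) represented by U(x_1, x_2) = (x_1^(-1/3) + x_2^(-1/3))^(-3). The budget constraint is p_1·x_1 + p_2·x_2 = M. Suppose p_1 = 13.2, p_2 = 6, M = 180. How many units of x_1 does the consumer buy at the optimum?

MRS = MU_x_1/MU_x_2 = (x_2/x_1)^(4/3). Set equal to p_1/p_2.
Solve for the ratio: x_2/x_1 = [p_1/p_2]^(0.75).
With the ratio pinned down, the budget gives x_1* = M/(p_1 + p_2·(x_2/x_1)) and x_2* = (x_2/x_1)·x_1*.
Numerically x_2/x_1 = 1.806413, so x_1* = 180/(13.2 + 6·1.806413) = 7.488.

x_1* = 7.488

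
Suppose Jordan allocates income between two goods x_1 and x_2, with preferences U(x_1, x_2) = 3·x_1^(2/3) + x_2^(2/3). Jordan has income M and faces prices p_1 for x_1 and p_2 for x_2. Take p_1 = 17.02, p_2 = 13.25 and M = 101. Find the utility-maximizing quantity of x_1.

MRS = MU_x_1/MU_x_2 = 3·(x_2/x_1)^(1/3). Set equal to p_1/p_2.
Solve for the ratio: x_2/x_1 = [(1/3)·p_1/p_2]^(3).
With the ratio pinned down, the budget gives x_1* = M/(p_1 + p_2·(x_2/x_1)) and x_2* = (x_2/x_1)·x_1*.
Numerically x_2/x_1 = 0.0785, so x_1* = 101/(17.02 + 13.25·0.0785) = 5.5924.

x_1* = 5.5924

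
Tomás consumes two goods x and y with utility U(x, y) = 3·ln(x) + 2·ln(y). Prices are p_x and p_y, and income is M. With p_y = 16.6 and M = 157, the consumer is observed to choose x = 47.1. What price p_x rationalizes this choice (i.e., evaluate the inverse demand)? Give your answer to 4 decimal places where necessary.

The MRS is (3/2)·y/x. Set MRS = p_x/p_y.
So 3·p_y·y = 2·p_x·x; combined with the budget, a share 0.6 of income goes to x.
Demand: x*(p_x,p_y,M) = 0.6·M/p_x and y* = 0.4·M/p_y.
Set x* = 47.1 in the demand function and solve for p_x: p_x = 2.

p_x = 2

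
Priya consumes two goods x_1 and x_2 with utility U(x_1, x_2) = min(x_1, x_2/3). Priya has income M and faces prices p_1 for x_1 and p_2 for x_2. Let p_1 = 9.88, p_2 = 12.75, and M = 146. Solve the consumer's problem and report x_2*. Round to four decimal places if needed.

x_2* = 9.1004

Leontief preferences: the optimum is at the kink where x_1/1 = x_2/3, i.e. x_2 = 3·x_1.
Budget: p_1·x_1 + p_2·3·x_1 = M, so (p_1 + 3·p_2)·x_1 = M.
Demand: x_1*(p_1,p_2,M) = M/(p_1 + 3·p_2), x_2* = 3·M/(p_1 + 3·p_2).
Here 9.88 + 3·12.75 = 48.13, giving x_2* = 9.1004.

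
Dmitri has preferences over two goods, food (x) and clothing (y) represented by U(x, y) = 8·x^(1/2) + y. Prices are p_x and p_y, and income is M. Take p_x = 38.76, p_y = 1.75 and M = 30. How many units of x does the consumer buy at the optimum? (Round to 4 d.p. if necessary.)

x* = 0.0326

Thus x* = (4·p_y/p_x)² — independent of M — with the rest of income spent on y.
Plugging in: x* = (4·1.75/38.76)² = 0.0326.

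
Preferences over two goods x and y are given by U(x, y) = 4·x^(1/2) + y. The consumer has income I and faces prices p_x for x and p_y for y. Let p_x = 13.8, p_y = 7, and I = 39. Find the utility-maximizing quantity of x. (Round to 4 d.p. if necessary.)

Set MRS = p_x/p_y: 2·x^(−1/2) = p_x/p_y.
Solve: √x = 2·p_y/p_x, so x*(p_x,p_y) = (2·p_y/p_x)², and y* = (I − p_x·x*)/p_y.
Plugging in: x* = (2·7/13.8)² = 1.0292.

x* = 1.0292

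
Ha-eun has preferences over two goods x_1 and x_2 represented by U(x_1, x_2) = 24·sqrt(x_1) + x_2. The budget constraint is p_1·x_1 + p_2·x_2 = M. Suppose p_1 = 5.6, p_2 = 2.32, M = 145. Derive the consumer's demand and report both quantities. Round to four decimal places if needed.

Utility is quasi-linear in x_2; the FOC for x_1 is 12/√x_1 = p_1/p_2.
Solve: √x_1 = 12·p_2/p_1, so x_1*(p_1,p_2) = (12·p_2/p_1)², and x_2* = (M − p_1·x_1*)/p_2.
Plugging in: x_1* = (12·2.32/5.6)² = 24.7151, x_2* = 2.8429.

x_1* = 24.7151, x_2* = 2.8429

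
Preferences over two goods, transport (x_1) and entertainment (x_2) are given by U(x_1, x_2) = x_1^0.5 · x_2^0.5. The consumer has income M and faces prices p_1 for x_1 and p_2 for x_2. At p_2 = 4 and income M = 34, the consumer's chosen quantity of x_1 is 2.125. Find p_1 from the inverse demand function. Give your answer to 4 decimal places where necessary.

p_1 = 8

Tangency: MRS = x_2/x_1 = p_1/p_2.
So 0.5·p_2·x_2 = 0.5·p_1·x_1; combined with the budget, a share 0.5 of income goes to x_1.
Demand: x_1*(p_1,p_2,M) = 0.5·M/p_1 and x_2* = 0.5·M/p_2.
Set x_1* = 2.125 in the demand function and solve for p_1: p_1 = 8.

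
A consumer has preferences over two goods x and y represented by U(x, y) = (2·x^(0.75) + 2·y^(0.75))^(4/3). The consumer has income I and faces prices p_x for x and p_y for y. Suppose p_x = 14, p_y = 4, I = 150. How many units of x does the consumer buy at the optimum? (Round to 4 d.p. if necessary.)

Numerically y/x = 150.0625, so x* = 150/(14 + 4·150.0625) = 0.2442.

x* = 0.2442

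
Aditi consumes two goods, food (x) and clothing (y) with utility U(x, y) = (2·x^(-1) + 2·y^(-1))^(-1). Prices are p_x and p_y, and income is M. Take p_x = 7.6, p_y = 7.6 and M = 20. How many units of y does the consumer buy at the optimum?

y* = 1.3158

From the CES first-order condition, (y/x)^(2) = p_x/p_y.
Solve for the ratio: y/x = [p_x/p_y]^(0.5).
Substitute y = (y/x)·x into the budget: x* = M/(p_x + p_y·(y/x)).
Numerically y/x = 1, so x* = 20/(7.6 + 7.6·1) = 1.3158 and y* = 1·1.3158 = 1.3158.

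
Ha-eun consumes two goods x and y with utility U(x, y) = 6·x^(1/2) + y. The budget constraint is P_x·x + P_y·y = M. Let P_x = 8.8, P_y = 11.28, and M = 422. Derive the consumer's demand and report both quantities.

x* = 14.7875, y* = 25.875

Solve: √x = 3·P_y/P_x, so x*(P_x,P_y) = (3·P_y/P_x)², and y* = (M − P_x·x*)/P_y.
Plugging in: x* = (3·11.28/8.8)² = 14.7875, y* = 25.875.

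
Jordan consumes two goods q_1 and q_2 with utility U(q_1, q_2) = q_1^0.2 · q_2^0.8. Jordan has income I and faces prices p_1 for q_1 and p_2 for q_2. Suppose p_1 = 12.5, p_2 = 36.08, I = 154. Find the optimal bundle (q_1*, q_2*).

q_1* = 2.464, q_2* = 3.4146

The MRS is (1/4)·q_2/q_1. Set MRS = p_1/p_2.
So 0.2·p_2·q_2 = 0.8·p_1·q_1; combined with the budget, a share 0.2 of income goes to q_1.
Demand: q_1*(p_1,p_2,I) = 0.2·I/p_1 and q_2* = 0.8·I/p_2.
At p_1=12.5, p_2=36.08, I=154: q_1* = 0.2·154/12.5 = 2.464, q_2* = 3.4146.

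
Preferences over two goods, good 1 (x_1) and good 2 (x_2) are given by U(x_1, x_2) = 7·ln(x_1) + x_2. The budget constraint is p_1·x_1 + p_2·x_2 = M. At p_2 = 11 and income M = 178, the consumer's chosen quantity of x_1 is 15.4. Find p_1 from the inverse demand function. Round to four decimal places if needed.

MU_x_1 = 7/x_1, MU_x_2 = 1. Tangency: 7/x_1 = p_1/p_2.
So x_1*(p_1,p_2) = 7·p_2/p_1, independent of income; and x_2* = (M − 7·p_2)/p_2.
Set x_1* = 15.4 in the demand function and solve for p_1: p_1 = 5.

p_1 = 5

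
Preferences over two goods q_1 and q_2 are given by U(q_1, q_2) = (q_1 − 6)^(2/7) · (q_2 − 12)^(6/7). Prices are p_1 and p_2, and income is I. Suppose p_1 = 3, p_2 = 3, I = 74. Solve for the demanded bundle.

q_1* = 7.6667, q_2* = 17

After buying the subsistence bundle (6, 12), a share 0.25 of the remaining income goes to q_1: q_1* = 6 + 0.25·(I − 6p_1 − 12p_2)/p_1.
Discretionary income = 74 − 6·3 − 12·3 = 20; q_1* = 6 + 0.25·20/3 = 7.6667; q_2* = 12 + 0.75·20/3 = 17.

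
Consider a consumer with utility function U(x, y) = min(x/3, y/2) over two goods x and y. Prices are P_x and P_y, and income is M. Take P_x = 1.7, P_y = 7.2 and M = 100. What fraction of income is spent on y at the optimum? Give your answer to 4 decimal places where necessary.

Leontief preferences: the optimum is at the kink where x/3 = y/2, i.e. y = (2/3)·x.
Budget: P_x·x + P_y·(2/3)·x = M, so (3·P_x + 2·P_y)·x = 3·M.
Demand: x*(P_x,P_y,M) = 3·M/(3·P_x + 2·P_y), y* = 2·M/(3·P_x + 2·P_y).
Here 3·1.7 + 2·7.2 = 19.5, giving x* = 15.3846 and y* = 10.2564.
Expenditure on y: 7.2·10.2564 = 73.8462; share = 0.7385.

share on y = 0.7385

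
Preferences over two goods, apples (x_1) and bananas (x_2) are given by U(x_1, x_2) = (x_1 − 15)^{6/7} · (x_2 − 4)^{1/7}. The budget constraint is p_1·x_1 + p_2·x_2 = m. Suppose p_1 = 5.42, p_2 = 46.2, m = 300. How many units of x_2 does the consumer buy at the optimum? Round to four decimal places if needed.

This is Cobb-Douglas in (x_1−15, x_2−4): tangency gives 6/7·p_2·(x_2−4) = 1/7·p_1·(x_1−15).
Substituting into the budget: x_1* = 15 + 6/7·(m − 15·p_1 − 4·p_2)/p_1, and x_2* = 4 + 1/7·(…)/p_2.
Discretionary income = 300 − 15·5.42 − 4·46.2 = 33.9; x_2* = 4 + 1/7·33.9/46.2 = 4.1048.

x_2* = 4.1048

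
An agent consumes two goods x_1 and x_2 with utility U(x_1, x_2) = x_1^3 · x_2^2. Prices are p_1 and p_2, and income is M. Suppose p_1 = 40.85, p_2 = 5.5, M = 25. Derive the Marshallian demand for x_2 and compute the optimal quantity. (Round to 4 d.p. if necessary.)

x_2* = 1.8182

Tangency: MRS = (3/2)·x_2/x_1 = p_1/p_2.
So 3·p_2·x_2 = 2·p_1·x_1; combined with the budget, a share 0.6 of income goes to x_1.
Demand: x_1*(p_1,p_2,M) = 0.6·M/p_1 and x_2* = 0.4·M/p_2.
At p_1=40.85, p_2=5.5, M=25: x_2* = 0.4·25/5.5 = 1.8182.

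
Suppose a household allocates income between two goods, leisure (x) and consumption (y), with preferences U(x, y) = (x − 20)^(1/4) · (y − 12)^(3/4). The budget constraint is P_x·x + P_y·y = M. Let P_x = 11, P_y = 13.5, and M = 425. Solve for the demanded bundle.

x* = 20.9773, y* = 14.3889

Let x' = x−20, y' = y−12. MRS = (1/3)·y'/x' = P_x/P_y.
After buying the subsistence bundle (20, 12), a share 0.25 of the remaining income goes to x: x* = 20 + 0.25·(M − 20P_x − 12P_y)/P_x.
Discretionary income = 425 − 20·11 − 12·13.5 = 43; x* = 20 + 0.25·43/11 = 20.9773; y* = 12 + 0.75·43/13.5 = 14.3889.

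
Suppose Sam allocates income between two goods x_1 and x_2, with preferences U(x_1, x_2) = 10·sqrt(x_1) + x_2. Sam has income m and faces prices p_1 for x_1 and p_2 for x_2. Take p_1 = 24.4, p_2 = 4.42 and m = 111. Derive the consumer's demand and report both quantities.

x_1* = 0.8204, x_2* = 20.5844

MU_x_1 = 5/√x_1, MU_x_2 = 1. Tangency: 5/√x_1 = p_1/p_2.
Thus x_1* = (5·p_2/p_1)² — independent of m — with the rest of income spent on x_2.
Plugging in: x_1* = (5·4.42/24.4)² = 0.8204, x_2* = 20.5844.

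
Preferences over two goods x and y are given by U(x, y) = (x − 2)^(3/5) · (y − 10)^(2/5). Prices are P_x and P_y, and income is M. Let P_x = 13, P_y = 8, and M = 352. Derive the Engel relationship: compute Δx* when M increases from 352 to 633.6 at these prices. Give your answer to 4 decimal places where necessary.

Δx* = 12.9969

This is Cobb-Douglas in (x−2, y−10): tangency gives 0.6·P_y·(y−10) = 0.4·P_x·(x−2).
Substituting into the budget: x* = 2 + 0.6·(M − 2·P_x − 10·P_y)/P_x, and y* = 10 + 0.4·(…)/P_y.
Discretionary income = 352 − 2·13 − 10·8 = 246; x* = 2 + 0.6·246/13 = 13.3538.
At M' = 633.6: x* = 26.3508. Change: 26.3508 − 13.3538 = 12.9969.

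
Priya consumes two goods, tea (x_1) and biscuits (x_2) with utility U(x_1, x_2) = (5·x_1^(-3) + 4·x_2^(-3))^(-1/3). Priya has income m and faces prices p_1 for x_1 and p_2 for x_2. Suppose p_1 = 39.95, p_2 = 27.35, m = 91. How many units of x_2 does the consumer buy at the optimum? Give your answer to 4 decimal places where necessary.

x_2* = 1.3835

MRS = MU_x_1/MU_x_2 = (5/4)·(x_2/x_1)^(4). Set equal to p_1/p_2.
Hence x_2/x_1 = ((4/5)·p_1/p_2)^(1/(4)), i.e. raised to the 0.25 power.
Substitute x_2 = (x_2/x_1)·x_1 into the budget: x_1* = m/(p_1 + p_2·(x_2/x_1)).
Numerically x_2/x_1 = 1.03971, so x_1* = 91/(39.95 + 27.35·1.03971) = 1.3307 and x_2* = 1.03971·1.3307 = 1.3835.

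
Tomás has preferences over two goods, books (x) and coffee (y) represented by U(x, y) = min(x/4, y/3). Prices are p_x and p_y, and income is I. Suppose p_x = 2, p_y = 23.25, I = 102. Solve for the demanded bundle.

Leontief preferences: the optimum is at the kink where x/4 = y/3, i.e. y = (3/4)·x.
Budget: p_x·x + p_y·(3/4)·x = I, so (4·p_x + 3·p_y)·x = 4·I.
Demand: x*(p_x,p_y,I) = 4·I/(4·p_x + 3·p_y), y* = 3·I/(4·p_x + 3·p_y).
Here 4·2 + 3·23.25 = 77.75, giving x* = 5.2476 and y* = 3.9357.

x* = 5.2476, y* = 3.9357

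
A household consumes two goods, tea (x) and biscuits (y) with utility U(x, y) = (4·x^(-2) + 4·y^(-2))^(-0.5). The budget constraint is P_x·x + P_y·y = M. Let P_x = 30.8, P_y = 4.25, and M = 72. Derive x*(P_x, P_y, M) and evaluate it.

Numerically y/x = 1.935177, so x* = 72/(30.8 + 4.25·1.935177) = 1.845.

x* = 1.845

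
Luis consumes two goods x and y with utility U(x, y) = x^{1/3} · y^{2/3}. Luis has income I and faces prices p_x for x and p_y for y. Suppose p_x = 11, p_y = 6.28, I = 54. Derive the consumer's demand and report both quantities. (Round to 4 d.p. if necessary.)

x* = 1.6364, y* = 5.7325

The MRS is (1/2)·y/x. Set MRS = p_x/p_y.
So 1/3·p_y·y = 2/3·p_x·x; combined with the budget, a share 1/3 of income goes to x.
Demand: x*(p_x,p_y,I) = 1/3·I/p_x and y* = 2/3·I/p_y.
At p_x=11, p_y=6.28, I=54: x* = 1/3·54/11 = 1.6364, y* = 5.7325.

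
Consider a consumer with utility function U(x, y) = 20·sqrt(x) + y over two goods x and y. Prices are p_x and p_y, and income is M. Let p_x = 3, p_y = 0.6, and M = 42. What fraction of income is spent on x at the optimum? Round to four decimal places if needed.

share on x = 0.2857

MU_x = 10/√x, MU_y = 1. Tangency: 10/√x = p_x/p_y.
Thus x* = (10·p_y/p_x)² — independent of M — with the rest of income spent on y.
Plugging in: x* = (10·0.6/3)² = 4, y* = 50.
Expenditure on x: 3·4 = 12; share = 0.2857.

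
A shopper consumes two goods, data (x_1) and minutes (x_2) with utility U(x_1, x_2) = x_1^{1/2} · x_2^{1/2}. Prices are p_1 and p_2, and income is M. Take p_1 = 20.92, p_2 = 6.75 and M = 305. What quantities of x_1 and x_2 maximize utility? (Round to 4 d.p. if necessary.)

x_1* = 7.2897, x_2* = 22.5926

The MRS is x_2/x_1. Set MRS = p_1/p_2.
So 0.5·p_2·x_2 = 0.5·p_1·x_1; combined with the budget, a share 0.5 of income goes to x_1.
Demand: x_1*(p_1,p_2,M) = 0.5·M/p_1 and x_2* = 0.5·M/p_2.
At p_1=20.92, p_2=6.75, M=305: x_1* = 0.5·305/20.92 = 7.2897, x_2* = 22.5926.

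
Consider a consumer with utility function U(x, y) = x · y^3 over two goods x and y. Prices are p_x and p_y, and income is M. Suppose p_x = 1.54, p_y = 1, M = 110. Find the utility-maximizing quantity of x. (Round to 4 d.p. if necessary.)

x* = 17.8571

At p_x=1.54, p_y=1, M=110: x* = 0.25·110/1.54 = 17.8571.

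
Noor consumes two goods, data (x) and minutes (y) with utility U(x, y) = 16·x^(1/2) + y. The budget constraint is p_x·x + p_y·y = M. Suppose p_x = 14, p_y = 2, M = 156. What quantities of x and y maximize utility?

x* = 1.3061, y* = 68.8571

Set MRS = p_x/p_y: 8·x^(−1/2) = p_x/p_y.
Solve: √x = 8·p_y/p_x, so x*(p_x,p_y) = (8·p_y/p_x)², and y* = (M − p_x·x*)/p_y.
Plugging in: x* = (8·2/14)² = 1.3061, y* = 68.8571.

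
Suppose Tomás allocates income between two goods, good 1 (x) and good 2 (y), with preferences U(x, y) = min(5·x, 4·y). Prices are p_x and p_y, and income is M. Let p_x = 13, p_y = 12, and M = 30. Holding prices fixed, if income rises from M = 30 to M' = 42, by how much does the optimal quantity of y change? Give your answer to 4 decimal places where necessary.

Leontief preferences: the optimum is at the kink where x/4 = y/5, i.e. y = (5/4)·x.
Budget: p_x·x + p_y·(5/4)·x = M, so (4·p_x + 5·p_y)·x = 4·M.
Demand: x*(p_x,p_y,M) = 4·M/(4·p_x + 5·p_y), y* = 5·M/(4·p_x + 5·p_y).
Here 4·13 + 5·12 = 112, giving y* = 1.3393.
At M' = 42: y* = 1.875. Change: 1.875 − 1.3393 = 0.5357.

Δy* = 0.5357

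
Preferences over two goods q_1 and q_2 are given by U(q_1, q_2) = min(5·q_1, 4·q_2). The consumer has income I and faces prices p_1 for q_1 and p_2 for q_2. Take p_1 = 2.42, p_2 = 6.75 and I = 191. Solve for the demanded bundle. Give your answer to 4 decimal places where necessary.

With perfect complements, no substitution: consume in ratio q_1:q_2 = 4:5.
Budget: p_1·q_1 + p_2·(5/4)·q_1 = I, so (4·p_1 + 5·p_2)·q_1 = 4·I.
Demand: q_1*(p_1,p_2,I) = 4·I/(4·p_1 + 5·p_2), q_2* = 5·I/(4·p_1 + 5·p_2).
Here 4·2.42 + 5·6.75 = 43.43, giving q_1* = 17.5915 and q_2* = 21.9894.

q_1* = 17.5915, q_2* = 21.9894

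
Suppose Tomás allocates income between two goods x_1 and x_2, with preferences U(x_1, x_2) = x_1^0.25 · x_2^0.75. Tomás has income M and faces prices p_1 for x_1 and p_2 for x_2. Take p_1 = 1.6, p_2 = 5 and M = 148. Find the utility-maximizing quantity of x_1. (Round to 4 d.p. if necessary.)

Tangency: MRS = (1/3)·x_2/x_1 = p_1/p_2.
So 0.25·p_2·x_2 = 0.75·p_1·x_1; combined with the budget, a share 0.25 of income goes to x_1.
Demand: x_1*(p_1,p_2,M) = 0.25·M/p_1 and x_2* = 0.75·M/p_2.
At p_1=1.6, p_2=5, M=148: x_1* = 0.25·148/1.6 = 23.125.

x_1* = 23.125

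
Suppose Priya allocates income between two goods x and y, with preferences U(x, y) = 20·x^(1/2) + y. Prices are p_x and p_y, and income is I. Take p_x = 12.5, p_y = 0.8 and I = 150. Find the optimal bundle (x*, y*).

MU_x = 10/√x, MU_y = 1. Tangency: 10/√x = p_x/p_y.
Solve: √x = 10·p_y/p_x, so x*(p_x,p_y) = (10·p_y/p_x)², and y* = (I − p_x·x*)/p_y.
Plugging in: x* = (10·0.8/12.5)² = 0.4096, y* = 181.1.

x* = 0.4096, y* = 181.1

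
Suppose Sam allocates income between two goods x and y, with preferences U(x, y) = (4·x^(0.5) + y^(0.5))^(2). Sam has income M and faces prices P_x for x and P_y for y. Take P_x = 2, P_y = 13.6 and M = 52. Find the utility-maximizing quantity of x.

x* = 25.7632

Substitute y = (y/x)·x into the budget: x* = M/(P_x + P_y·(y/x)).
Numerically y/x = 0.001352, so x* = 52/(2 + 13.6·0.001352) = 25.7632.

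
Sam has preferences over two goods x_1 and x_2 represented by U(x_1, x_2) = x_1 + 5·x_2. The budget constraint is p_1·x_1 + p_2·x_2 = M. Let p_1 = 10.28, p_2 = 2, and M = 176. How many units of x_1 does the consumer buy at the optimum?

Linear utility — the consumer picks whichever good has higher MU/price: 1/10.28 = 0.0973 vs 5/2 = 2.5.
x_2 gives more utility per dollar, so spend all income on x_2: x_2* = M/p_2, x_1* = 0.
Numerically: x_1* = 0, x_2* = 88.

x_1* = 0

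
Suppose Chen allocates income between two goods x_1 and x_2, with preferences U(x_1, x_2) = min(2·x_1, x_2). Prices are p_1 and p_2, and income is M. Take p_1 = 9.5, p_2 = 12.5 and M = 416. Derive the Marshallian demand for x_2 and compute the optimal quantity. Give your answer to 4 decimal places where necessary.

Leontief preferences: the optimum is at the kink where x_1/1 = x_2/2, i.e. x_2 = 2·x_1.
Budget: p_1·x_1 + p_2·2·x_1 = M, so (p_1 + 2·p_2)·x_1 = M.
Demand: x_1*(p_1,p_2,M) = M/(p_1 + 2·p_2), x_2* = 2·M/(p_1 + 2·p_2).
Here 9.5 + 2·12.5 = 34.5, giving x_2* = 24.1159.

x_2* = 24.1159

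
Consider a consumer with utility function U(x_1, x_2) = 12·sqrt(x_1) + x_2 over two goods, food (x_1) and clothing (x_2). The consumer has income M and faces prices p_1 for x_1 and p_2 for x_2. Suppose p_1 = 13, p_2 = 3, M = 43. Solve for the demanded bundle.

x_1* = 1.9172, x_2* = 6.0256

Plugging in: x_1* = (6·3/13)² = 1.9172, x_2* = 6.0256.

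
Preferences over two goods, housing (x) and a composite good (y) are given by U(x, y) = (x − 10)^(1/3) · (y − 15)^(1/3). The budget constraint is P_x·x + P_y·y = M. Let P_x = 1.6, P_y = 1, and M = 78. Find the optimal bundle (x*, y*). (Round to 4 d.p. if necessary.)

x* = 24.6875, y* = 38.5

Let x' = x−10, y' = y−15. MRS = y'/x' = P_x/P_y.
After buying the subsistence bundle (10, 15), a share 0.5 of the remaining income goes to x: x* = 10 + 0.5·(M − 10P_x − 15P_y)/P_x.
Discretionary income = 78 − 10·1.6 − 15·1 = 47; x* = 10 + 0.5·47/1.6 = 24.6875; y* = 15 + 0.5·47/1 = 38.5.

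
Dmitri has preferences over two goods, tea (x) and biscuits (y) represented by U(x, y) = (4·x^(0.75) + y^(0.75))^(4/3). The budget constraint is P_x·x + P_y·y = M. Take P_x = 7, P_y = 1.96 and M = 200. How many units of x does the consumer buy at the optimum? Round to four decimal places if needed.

MU_x ∝ 4·x^(-0.25), MU_y ∝ y^(-0.25), so MRS = 4·(y/x)^(0.25) = P_x/P_y.
Hence y/x = ((1/4)·P_x/P_y)^(1/(0.25)), i.e. raised to the 4 power.
Substitute y = (y/x)·x into the budget: x* = M/(P_x + P_y·(y/x)).
Numerically y/x = 0.635518, so x* = 200/(7 + 1.96·0.635518) = 24.2553.

x* = 24.2553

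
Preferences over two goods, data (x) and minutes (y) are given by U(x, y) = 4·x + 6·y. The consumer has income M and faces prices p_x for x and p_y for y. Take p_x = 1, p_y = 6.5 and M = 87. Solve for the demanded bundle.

Linear utility — the consumer picks whichever good has higher MU/price: 4/1 = 4 vs 6/6.5 = 0.9231.
x gives more utility per dollar, so spend all income on x: x* = M/p_x, y* = 0.
Numerically: x* = 87, y* = 0.

x* = 87, y* = 0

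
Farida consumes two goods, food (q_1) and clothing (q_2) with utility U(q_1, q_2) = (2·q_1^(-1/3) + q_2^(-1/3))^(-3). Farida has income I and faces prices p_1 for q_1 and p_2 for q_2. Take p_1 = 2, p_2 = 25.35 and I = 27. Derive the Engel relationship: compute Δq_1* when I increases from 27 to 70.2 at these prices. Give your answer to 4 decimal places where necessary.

Δq_1* = 10.1794

MU_q_1 ∝ 2·q_1^(-4/3), MU_q_2 ∝ q_2^(-4/3), so MRS = 2·(q_2/q_1)^(4/3) = p_1/p_2.
Solve for the ratio: q_2/q_1 = [(1/2)·p_1/p_2]^(0.75).
With the ratio pinned down, the budget gives q_1* = I/(p_1 + p_2·(q_2/q_1)) and q_2* = (q_2/q_1)·q_1*.
Numerically q_2/q_1 = 0.088515, so q_1* = 27/(2 + 25.35·0.088515) = 6.3621.
At I' = 70.2: q_1* = 16.5416. Change: 16.5416 − 6.3621 = 10.1794.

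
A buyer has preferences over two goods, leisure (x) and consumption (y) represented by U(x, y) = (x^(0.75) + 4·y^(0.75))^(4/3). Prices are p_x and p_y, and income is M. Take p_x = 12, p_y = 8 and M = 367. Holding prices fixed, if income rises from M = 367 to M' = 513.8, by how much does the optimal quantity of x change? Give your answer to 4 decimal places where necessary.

Δx* = 0.0141

MU_x ∝ x^(-0.25), MU_y ∝ 4·y^(-0.25), so MRS = (1/4)·(y/x)^(0.25) = p_x/p_y.
Hence y/x = (4·p_x/p_y)^(1/(0.25)), i.e. raised to the 4 power.
With the ratio pinned down, the budget gives x* = M/(p_x + p_y·(y/x)) and y* = (y/x)·x*.
Numerically y/x = 1296, so x* = 367/(12 + 8·1296) = 0.0354.
At M' = 513.8: x* = 0.0495. Change: 0.0495 − 0.0354 = 0.0141.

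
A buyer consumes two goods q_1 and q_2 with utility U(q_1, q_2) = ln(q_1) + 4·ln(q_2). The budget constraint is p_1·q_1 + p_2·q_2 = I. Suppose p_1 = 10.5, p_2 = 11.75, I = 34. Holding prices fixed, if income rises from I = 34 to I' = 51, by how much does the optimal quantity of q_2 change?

At p_1=10.5, p_2=11.75, I=34: q_2* = 0.8·34/11.75 = 2.3149.
At I' = 51: q_2* = 3.4723. Change: 3.4723 − 2.3149 = 1.1574.

Δq_2* = 1.1574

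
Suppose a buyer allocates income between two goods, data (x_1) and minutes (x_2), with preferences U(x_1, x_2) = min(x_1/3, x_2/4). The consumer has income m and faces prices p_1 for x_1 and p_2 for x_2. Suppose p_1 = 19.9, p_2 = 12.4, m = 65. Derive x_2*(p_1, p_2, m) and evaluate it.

With perfect complements, no substitution: consume in ratio x_1:x_2 = 3:4.
Budget: p_1·x_1 + p_2·(4/3)·x_1 = m, so (3·p_1 + 4·p_2)·x_1 = 3·m.
Demand: x_1*(p_1,p_2,m) = 3·m/(3·p_1 + 4·p_2), x_2* = 4·m/(3·p_1 + 4·p_2).
Here 3·19.9 + 4·12.4 = 109.3, giving x_2* = 2.3788.

x_2* = 2.3788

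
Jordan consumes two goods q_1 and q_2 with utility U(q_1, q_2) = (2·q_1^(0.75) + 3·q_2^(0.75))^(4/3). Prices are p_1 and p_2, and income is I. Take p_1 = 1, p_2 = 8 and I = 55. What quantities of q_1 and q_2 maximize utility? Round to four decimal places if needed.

MU_q_1 ∝ 2·q_1^(-0.25), MU_q_2 ∝ 3·q_2^(-0.25), so MRS = (2/3)·(q_2/q_1)^(0.25) = p_1/p_2.
Solve for the ratio: q_2/q_1 = [(3/2)·p_1/p_2]^(4).
With the ratio pinned down, the budget gives q_1* = I/(p_1 + p_2·(q_2/q_1)) and q_2* = (q_2/q_1)·q_1*.
Numerically q_2/q_1 = 0.001236, so q_1* = 55/(1 + 8·0.001236) = 54.4615 and q_2* = 0.001236·54.4615 = 0.0673.

q_1* = 54.4615, q_2* = 0.0673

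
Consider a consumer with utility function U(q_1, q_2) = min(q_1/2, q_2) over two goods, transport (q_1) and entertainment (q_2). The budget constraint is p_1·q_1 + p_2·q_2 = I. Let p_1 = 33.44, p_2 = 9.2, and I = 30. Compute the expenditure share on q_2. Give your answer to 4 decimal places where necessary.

With perfect complements, no substitution: consume in ratio q_1:q_2 = 2:1.
Budget: p_1·q_1 + p_2·(1/2)·q_1 = I, so (2·p_1 + p_2)·q_1 = 2·I.
Demand: q_1*(p_1,p_2,I) = 2·I/(2·p_1 + p_2), q_2* = I/(2·p_1 + p_2).
Here 2·33.44 + 9.2 = 76.08, giving q_1* = 0.7886 and q_2* = 0.3943.
Expenditure on q_2: 9.2·0.3943 = 3.6278; share = 0.1209.

share on q_2 = 0.1209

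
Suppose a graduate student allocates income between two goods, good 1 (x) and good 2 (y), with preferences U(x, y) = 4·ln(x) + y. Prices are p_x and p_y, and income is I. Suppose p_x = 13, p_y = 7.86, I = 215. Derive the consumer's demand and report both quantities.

x* = 2.4185, y* = 23.3537

So x*(p_x,p_y) = 4·p_y/p_x, independent of income; and y* = (I − 4·p_y)/p_y.
At the given prices: x* = 4·7.86/13 = 2.4185, and y* = 23.3537.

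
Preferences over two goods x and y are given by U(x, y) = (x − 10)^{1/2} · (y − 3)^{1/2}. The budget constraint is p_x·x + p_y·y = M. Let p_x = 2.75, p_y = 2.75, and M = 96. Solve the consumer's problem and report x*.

Let x' = x−10, y' = y−3. MRS = y'/x' = p_x/p_y.
Substituting into the budget: x* = 10 + 0.5·(M − 10·p_x − 3·p_y)/p_x, and y* = 3 + 0.5·(…)/p_y.
Discretionary income = 96 − 10·2.75 − 3·2.75 = 60.25; x* = 10 + 0.5·60.25/2.75 = 20.9545.

x* = 20.9545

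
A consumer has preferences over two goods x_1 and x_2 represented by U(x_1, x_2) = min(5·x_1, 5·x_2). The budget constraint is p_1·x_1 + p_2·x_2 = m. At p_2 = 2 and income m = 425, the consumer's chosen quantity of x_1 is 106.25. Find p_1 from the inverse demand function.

Leontief preferences: the optimum is at the kink where x_1/5 = x_2/5, i.e. x_2 = x_1.
Budget: p_1·x_1 + p_2·x_1 = m, so (5·p_1 + 5·p_2)·x_1 = 5·m.
Demand: x_1*(p_1,p_2,m) = 5·m/(5·p_1 + 5·p_2), x_2* = 5·m/(5·p_1 + 5·p_2).
Set x_1* = 106.25 in the demand function and solve for p_1: p_1 = 2.

p_1 = 2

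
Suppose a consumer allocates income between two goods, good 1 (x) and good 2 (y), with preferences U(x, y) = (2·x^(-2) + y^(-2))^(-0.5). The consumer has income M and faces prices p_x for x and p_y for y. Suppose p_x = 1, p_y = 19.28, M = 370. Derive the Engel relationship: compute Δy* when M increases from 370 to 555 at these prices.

MRS = MU_x/MU_y = 2·(y/x)^(3). Set equal to p_x/p_y.
Hence y/x = ((1/2)·p_x/p_y)^(1/(3)), i.e. raised to the 1/3 power.
Substitute y = (y/x)·x into the budget: x* = M/(p_x + p_y·(y/x)).
Numerically y/x = 0.295997, so x* = 370/(1 + 19.28·0.295997) = 55.1677 and y* = 0.295997·55.1677 = 16.3295.
At M' = 555: y* = 24.4942. Change: 24.4942 − 16.3295 = 8.1647.

Δy* = 8.1647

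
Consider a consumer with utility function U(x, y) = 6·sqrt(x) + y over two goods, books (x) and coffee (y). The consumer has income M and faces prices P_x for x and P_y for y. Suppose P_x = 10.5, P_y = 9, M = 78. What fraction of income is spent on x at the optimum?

Set MRS = P_x/P_y: 3·x^(−1/2) = P_x/P_y.
Solve: √x = 3·P_y/P_x, so x*(P_x,P_y) = (3·P_y/P_x)², and y* = (M − P_x·x*)/P_y.
Plugging in: x* = (3·9/10.5)² = 6.6122, y* = 0.9524.
Expenditure on x: 10.5·6.6122 = 69.4286; share = 0.8901.

share on x = 0.8901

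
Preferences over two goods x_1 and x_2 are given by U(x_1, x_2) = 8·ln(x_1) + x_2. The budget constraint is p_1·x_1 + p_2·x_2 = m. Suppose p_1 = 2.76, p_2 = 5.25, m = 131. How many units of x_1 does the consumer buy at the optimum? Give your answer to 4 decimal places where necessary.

At the given prices: x_1* = 8·5.25/2.76 = 15.2174.

x_1* = 15.2174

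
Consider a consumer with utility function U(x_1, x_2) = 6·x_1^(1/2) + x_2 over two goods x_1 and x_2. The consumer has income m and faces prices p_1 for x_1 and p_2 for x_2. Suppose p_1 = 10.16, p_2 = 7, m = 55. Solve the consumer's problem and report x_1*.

Utility is quasi-linear in x_2; the FOC for x_1 is 3/√x_1 = p_1/p_2.
Solve: √x_1 = 3·p_2/p_1, so x_1*(p_1,p_2) = (3·p_2/p_1)², and x_2* = (m − p_1·x_1*)/p_2.
Plugging in: x_1* = (3·7/10.16)² = 4.2722.

x_1* = 4.2722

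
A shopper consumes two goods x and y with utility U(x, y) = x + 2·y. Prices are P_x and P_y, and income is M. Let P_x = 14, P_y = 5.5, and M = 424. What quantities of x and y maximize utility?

Linear utility — the consumer picks whichever good has higher MU/price: 1/14 = 0.0714 vs 2/5.5 = 0.3636.
y gives more utility per dollar, so spend all income on y: y* = M/P_y, x* = 0.
Numerically: x* = 0, y* = 77.0909.

x* = 0, y* = 77.0909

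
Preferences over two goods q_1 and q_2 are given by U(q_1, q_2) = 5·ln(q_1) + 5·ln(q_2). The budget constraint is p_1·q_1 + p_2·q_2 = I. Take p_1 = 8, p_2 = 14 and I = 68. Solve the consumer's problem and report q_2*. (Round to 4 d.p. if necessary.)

q_2* = 2.4286

The MRS is q_2/q_1. Set MRS = p_1/p_2.
Rearranging, p_2·q_2 = p_1·q_1. Substituting into the budget gives p_1·q_1·(1 + 1) = I.
Demand: q_1*(p_1,p_2,I) = 0.5·I/p_1 and q_2* = 0.5·I/p_2.
At p_1=8, p_2=14, I=68: q_2* = 0.5·68/14 = 2.4286.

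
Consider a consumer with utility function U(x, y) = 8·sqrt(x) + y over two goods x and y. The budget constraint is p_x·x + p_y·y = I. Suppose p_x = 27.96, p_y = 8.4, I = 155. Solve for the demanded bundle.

MU_x = 4/√x, MU_y = 1. Tangency: 4/√x = p_x/p_y.
Thus x* = (4·p_y/p_x)² — independent of I — with the rest of income spent on y.
Plugging in: x* = (4·8.4/27.96)² = 1.4441, y* = 13.6455.

x* = 1.4441, y* = 13.6455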